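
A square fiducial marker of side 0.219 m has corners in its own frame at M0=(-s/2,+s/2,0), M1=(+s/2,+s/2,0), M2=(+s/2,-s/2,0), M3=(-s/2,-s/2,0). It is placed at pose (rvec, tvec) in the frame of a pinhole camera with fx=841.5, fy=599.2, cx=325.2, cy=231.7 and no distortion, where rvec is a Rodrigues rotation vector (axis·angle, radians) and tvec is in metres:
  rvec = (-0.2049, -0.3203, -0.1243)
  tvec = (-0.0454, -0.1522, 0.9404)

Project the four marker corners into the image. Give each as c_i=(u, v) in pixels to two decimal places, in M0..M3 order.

c0=(199.97, 207.26) c1=(390.78, 196.92) c2=(359.79, 70.22) c3=(174.73, 70.40)

Intrinsics K: fx=841.5, fy=599.2, cx=325.2, cy=231.7
Marker side s = 0.219 m; corners in marker frame (Z=0):
  M0 = (-0.1095, +0.1095, 0)
  M1 = (+0.1095, +0.1095, 0)
  M2 = (+0.1095, -0.1095, 0)
  M3 = (-0.1095, -0.1095, 0)
rvec = (-0.2049, -0.3203, -0.1243), |rvec| = θ = 0.40003 rad = 22.920°
Rodrigues: sinθ=0.38945, 1−cosθ=0.07895; R = I + sinθ·[k]× + (1−cosθ)·[k]×²:
    [+0.94176 +0.15339 -0.29926]
    [-0.08863 +0.97166 +0.21912]
    [+0.32439 -0.17984 +0.92867]
t = (-0.0454, -0.1522, 0.9404) m
M0: Pc = R·M0+t = (-0.13173, -0.03610, +0.88519); u = 841.5·(-0.13173)/0.88519 + 325.2 = 199.9746, v = 599.2·(-0.03610)/0.88519 + 231.7 = 207.2648
M1: Pc = R·M1+t = (+0.07452, -0.05551, +0.95623); u = 841.5·(+0.07452)/0.95623 + 325.2 = 390.7783, v = 599.2·(-0.05551)/0.95623 + 231.7 = 196.9171
M2: Pc = R·M2+t = (+0.04093, -0.26830, +0.99561); u = 841.5·(+0.04093)/0.99561 + 325.2 = 359.7915, v = 599.2·(-0.26830)/0.99561 + 231.7 = 70.2248
M3: Pc = R·M3+t = (-0.16532, -0.24889, +0.92457); u = 841.5·(-0.16532)/0.92457 + 325.2 = 174.7345, v = 599.2·(-0.24889)/0.92457 + 231.7 = 70.3970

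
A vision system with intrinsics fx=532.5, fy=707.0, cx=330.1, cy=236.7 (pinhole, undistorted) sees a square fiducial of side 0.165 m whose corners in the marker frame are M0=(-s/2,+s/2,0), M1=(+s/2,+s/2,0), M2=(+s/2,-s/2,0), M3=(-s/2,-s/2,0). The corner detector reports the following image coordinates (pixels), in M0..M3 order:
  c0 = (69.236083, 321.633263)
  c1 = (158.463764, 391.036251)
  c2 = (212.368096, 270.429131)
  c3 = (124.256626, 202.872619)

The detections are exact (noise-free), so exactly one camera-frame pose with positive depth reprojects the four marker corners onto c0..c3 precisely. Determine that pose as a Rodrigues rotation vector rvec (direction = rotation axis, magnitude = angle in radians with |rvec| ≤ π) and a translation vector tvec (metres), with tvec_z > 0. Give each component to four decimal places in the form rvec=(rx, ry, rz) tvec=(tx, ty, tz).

rvec=(-0.0904, 0.0088, 0.5199) tvec=(-0.3012, 0.0711, 0.8490)

Intrinsics K: fx=532.5, fy=707.0, cx=330.1, cy=236.7
Marker side s = 0.165 m; corners in marker frame (Z=0):
  M0 = (-0.0825, +0.0825, 0)
  M1 = (+0.0825, +0.0825, 0)
  M2 = (+0.0825, -0.0825, 0)
  M3 = (-0.0825, -0.0825, 0)
Detected image corners:
  c0 = (69.236083, 321.633263) px
  c1 = (158.463764, 391.036251) px
  c2 = (212.368096, 270.429131) px
  c3 = (124.256626, 202.872619) px
Planar DLT: solve 8×8 A·h = b for H (H[2,2]=1):
  H  [+532.15978 -344.04562 +141.16852]
  H  [+404.04656 +696.00193 +295.90011]
  H  [-0.03689 -0.09895 +1.00000]
B = K⁻¹H; ‖b₁‖=1.177787, ‖b₂‖=1.177787; λ = 2/(‖b₁‖+‖b₂‖) = 0.849050, sign → tz>0 ⇒ λ=+0.849050
r₁ = λ·B[:,0] = (+0.86792,+0.49571,-0.03132); r₂ = λ·B[:,1] = (-0.49649,+0.86397,-0.08401)
r₃ = r₁×r₂ = (-0.01459,+0.08847,+0.99597); SVD([r₁ r₂ r₃]) → R = UVᵀ:
  R  [+0.86792 -0.49649 -0.01459]
  R  [+0.49571 +0.86397 +0.08847]
  R  [-0.03132 -0.08401 +0.99597]
t = (-0.30124, +0.07109, +0.84905) m
tr R = 2.727863; θ = arccos((tr R − 1)/2) = 0.527771 rad = 30.239°
axis k = ((R−Rᵀ)₃₂, (R−Rᵀ)₁₃, (R−Rᵀ)₂₁) / (2 sinθ) = (-0.171243, +0.016610, +0.985089)
rvec = θ·k = (-0.090377, +0.008766, +0.519901)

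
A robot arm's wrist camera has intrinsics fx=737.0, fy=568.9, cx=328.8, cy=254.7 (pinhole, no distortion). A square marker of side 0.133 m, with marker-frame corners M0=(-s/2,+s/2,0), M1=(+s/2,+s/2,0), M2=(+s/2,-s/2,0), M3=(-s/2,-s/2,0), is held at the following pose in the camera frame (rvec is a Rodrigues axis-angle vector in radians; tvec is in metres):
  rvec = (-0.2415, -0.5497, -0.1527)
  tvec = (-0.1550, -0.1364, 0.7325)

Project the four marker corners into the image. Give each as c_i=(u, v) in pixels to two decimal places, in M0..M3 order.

c0=(116.51, 198.79) c1=(245.71, 196.14) c2=(222.28, 104.86) c3=(95.24, 98.30)

Intrinsics K: fx=737.0, fy=568.9, cx=328.8, cy=254.7
Marker side s = 0.133 m; corners in marker frame (Z=0):
  M0 = (-0.0665, +0.0665, 0)
  M1 = (+0.0665, +0.0665, 0)
  M2 = (+0.0665, -0.0665, 0)
  M3 = (-0.0665, -0.0665, 0)
rvec = (-0.2415, -0.5497, -0.1527), |rvec| = θ = 0.61952 rad = 35.496°
Rodrigues: sinθ=0.58065, 1−cosθ=0.18584; R = I + sinθ·[k]× + (1−cosθ)·[k]×²:
    [+0.84240 +0.20740 -0.49735]
    [-0.07884 +0.96047 +0.26699]
    [+0.53306 -0.18570 +0.82545]
t = (-0.1550, -0.1364, 0.7325) m
M0: Pc = R·M0+t = (-0.19723, -0.06729, +0.68470); u = 737.0·(-0.19723)/0.68470 + 328.8 = 116.5084, v = 568.9·(-0.06729)/0.68470 + 254.7 = 198.7939
M1: Pc = R·M1+t = (-0.08519, -0.07777, +0.75560); u = 737.0·(-0.08519)/0.75560 + 328.8 = 245.7082, v = 568.9·(-0.07777)/0.75560 + 254.7 = 196.1449
M2: Pc = R·M2+t = (-0.11277, -0.20551, +0.78030); u = 737.0·(-0.11277)/0.78030 + 328.8 = 222.2849, v = 568.9·(-0.20551)/0.78030 + 254.7 = 104.8638
M3: Pc = R·M3+t = (-0.22481, -0.19503, +0.70940); u = 737.0·(-0.22481)/0.70940 + 328.8 = 95.2424, v = 568.9·(-0.19503)/0.70940 + 254.7 = 98.2979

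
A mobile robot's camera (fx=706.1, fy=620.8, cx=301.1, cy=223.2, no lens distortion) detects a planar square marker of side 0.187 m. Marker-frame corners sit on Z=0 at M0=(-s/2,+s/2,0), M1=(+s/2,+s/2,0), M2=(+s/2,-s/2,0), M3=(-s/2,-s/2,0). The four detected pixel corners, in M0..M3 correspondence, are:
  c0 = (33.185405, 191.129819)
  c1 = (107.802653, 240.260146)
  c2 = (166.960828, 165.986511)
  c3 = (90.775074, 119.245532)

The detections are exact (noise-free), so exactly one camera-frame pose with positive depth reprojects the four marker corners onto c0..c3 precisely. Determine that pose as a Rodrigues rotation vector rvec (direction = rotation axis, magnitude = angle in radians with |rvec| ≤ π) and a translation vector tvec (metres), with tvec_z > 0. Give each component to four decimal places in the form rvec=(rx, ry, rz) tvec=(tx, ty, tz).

Intrinsics K: fx=706.1, fy=620.8, cx=301.1, cy=223.2
Marker side s = 0.187 m; corners in marker frame (Z=0):
  M0 = (-0.0935, +0.0935, 0)
  M1 = (+0.0935, +0.0935, 0)
  M2 = (+0.0935, -0.0935, 0)
  M3 = (-0.0935, -0.0935, 0)
Detected image corners:
  c0 = (33.185405, 191.129819) px
  c1 = (107.802653, 240.260146) px
  c2 = (166.960828, 165.986511) px
  c3 = (90.775074, 119.245532) px
Planar DLT: solve 8×8 A·h = b for H (H[2,2]=1):
  H  [+386.84027 -313.68994 +99.14530]
  H  [+226.88660 +387.83285 +178.73255]
  H  [-0.16435 -0.01599 +1.00000]
B = K⁻¹H; ‖b₁‖=0.767537, ‖b₂‖=0.767537; λ = 2/(‖b₁‖+‖b₂‖) = 1.302868, sign → tz>0 ⇒ λ=+1.302868
r₁ = λ·B[:,0] = (+0.80509,+0.55315,-0.21413); r₂ = λ·B[:,1] = (-0.56992,+0.82143,-0.02084)
r₃ = r₁×r₂ = (+0.16436,+0.13881,+0.97658); SVD([r₁ r₂ r₃]) → R = UVᵀ:
  R  [+0.80509 -0.56992 +0.16436]
  R  [+0.55315 +0.82143 +0.13881]
  R  [-0.21413 -0.02084 +0.97658]
t = (-0.37264, -0.09332, +1.30287) m
tr R = 2.603110; θ = arccos((tr R − 1)/2) = 0.640905 rad = 36.721°
axis k = ((R−Rᵀ)₃₂, (R−Rᵀ)₁₃, (R−Rᵀ)₂₁) / (2 sinθ) = (-0.133506, +0.316505, +0.939149)
rvec = θ·k = (-0.085565, +0.202850, +0.601905)

rvec=(-0.0856, 0.2028, 0.6019) tvec=(-0.3726, -0.0933, 1.3029)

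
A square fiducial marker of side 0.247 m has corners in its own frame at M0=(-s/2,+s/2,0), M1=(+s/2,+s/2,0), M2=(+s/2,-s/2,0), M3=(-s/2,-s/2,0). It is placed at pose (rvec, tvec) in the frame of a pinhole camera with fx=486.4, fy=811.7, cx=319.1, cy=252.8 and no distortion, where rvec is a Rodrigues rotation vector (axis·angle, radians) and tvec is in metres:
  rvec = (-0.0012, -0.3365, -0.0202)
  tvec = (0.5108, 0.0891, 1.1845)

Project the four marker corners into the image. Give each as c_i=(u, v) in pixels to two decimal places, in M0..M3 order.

Intrinsics K: fx=486.4, fy=811.7, cx=319.1, cy=252.8
Marker side s = 0.247 m; corners in marker frame (Z=0):
  M0 = (-0.1235, +0.1235, 0)
  M1 = (+0.1235, +0.1235, 0)
  M2 = (+0.1235, -0.1235, 0)
  M3 = (-0.1235, -0.1235, 0)
rvec = (-0.0012, -0.3365, -0.0202), |rvec| = θ = 0.33711 rad = 19.315°
Rodrigues: sinθ=0.33076, 1−cosθ=0.05628; R = I + sinθ·[k]× + (1−cosθ)·[k]×²:
    [+0.94372 +0.02002 -0.33015]
    [-0.01962 +0.99980 +0.00454]
    [+0.33017 +0.00219 +0.94392]
t = (0.5108, 0.0891, 1.1845) m
M0: Pc = R·M0+t = (+0.39672, +0.21500, +1.14399); u = 486.4·(+0.39672)/1.14399 + 319.1 = 487.7778, v = 811.7·(+0.21500)/1.14399 + 252.8 = 405.3479
M1: Pc = R·M1+t = (+0.62982, +0.21015, +1.22555); u = 486.4·(+0.62982)/1.22555 + 319.1 = 569.0660, v = 811.7·(+0.21015)/1.22555 + 252.8 = 391.9871
M2: Pc = R·M2+t = (+0.62488, -0.03680, +1.22501); u = 486.4·(+0.62488)/1.22501 + 319.1 = 567.2130, v = 811.7·(-0.03680)/1.22501 + 252.8 = 228.4173
M3: Pc = R·M3+t = (+0.39178, -0.03195, +1.14345); u = 486.4·(+0.39178)/1.14345 + 319.1 = 485.7541, v = 811.7·(-0.03195)/1.14345 + 252.8 = 230.1184

c0=(487.78, 405.35) c1=(569.07, 391.99) c2=(567.21, 228.42) c3=(485.75, 230.12)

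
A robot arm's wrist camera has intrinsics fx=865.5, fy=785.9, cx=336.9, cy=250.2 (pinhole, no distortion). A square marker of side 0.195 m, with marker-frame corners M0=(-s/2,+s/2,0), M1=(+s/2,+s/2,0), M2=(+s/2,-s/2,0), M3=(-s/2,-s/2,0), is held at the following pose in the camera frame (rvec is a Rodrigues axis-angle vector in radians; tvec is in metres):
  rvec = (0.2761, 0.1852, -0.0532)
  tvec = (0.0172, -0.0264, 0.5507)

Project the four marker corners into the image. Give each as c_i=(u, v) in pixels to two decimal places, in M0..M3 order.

c0=(233.71, 342.52) c1=(523.68, 341.24) c2=(516.98, 59.75) c3=(199.77, 80.25)

Intrinsics K: fx=865.5, fy=785.9, cx=336.9, cy=250.2
Marker side s = 0.195 m; corners in marker frame (Z=0):
  M0 = (-0.0975, +0.0975, 0)
  M1 = (+0.0975, +0.0975, 0)
  M2 = (+0.0975, -0.0975, 0)
  M3 = (-0.0975, -0.0975, 0)
rvec = (0.2761, 0.1852, -0.0532), |rvec| = θ = 0.33669 rad = 19.291°
Rodrigues: sinθ=0.33037, 1−cosθ=0.05615; R = I + sinθ·[k]× + (1−cosθ)·[k]×²:
    [+0.98161 +0.07753 +0.17445]
    [-0.02687 +0.96084 -0.27579]
    [-0.18900 +0.26603 +0.94525]
t = (0.0172, -0.0264, 0.5507) m
M0: Pc = R·M0+t = (-0.07095, +0.06990, +0.59507); u = 865.5·(-0.07095)/0.59507 + 336.9 = 233.7086, v = 785.9·(+0.06990)/0.59507 + 250.2 = 342.5196
M1: Pc = R·M1+t = (+0.12047, +0.06466, +0.55821); u = 865.5·(+0.12047)/0.55821 + 336.9 = 523.6809, v = 785.9·(+0.06466)/0.55821 + 250.2 = 341.2367
M2: Pc = R·M2+t = (+0.10535, -0.12270, +0.50633); u = 865.5·(+0.10535)/0.50633 + 336.9 = 516.9761, v = 785.9·(-0.12270)/0.50633 + 250.2 = 59.7495
M3: Pc = R·M3+t = (-0.08607, -0.11746, +0.54319); u = 865.5·(-0.08607)/0.54319 + 336.9 = 199.7654, v = 785.9·(-0.11746)/0.54319 + 250.2 = 80.2532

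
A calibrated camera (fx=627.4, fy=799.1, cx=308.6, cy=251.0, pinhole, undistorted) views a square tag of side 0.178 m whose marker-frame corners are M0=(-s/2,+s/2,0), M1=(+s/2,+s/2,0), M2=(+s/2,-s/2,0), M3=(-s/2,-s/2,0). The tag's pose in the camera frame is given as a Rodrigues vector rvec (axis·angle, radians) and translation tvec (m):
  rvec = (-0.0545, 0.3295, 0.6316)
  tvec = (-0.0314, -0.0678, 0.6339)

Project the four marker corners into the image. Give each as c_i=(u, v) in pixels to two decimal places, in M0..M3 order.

Intrinsics K: fx=627.4, fy=799.1, cx=308.6, cy=251.0
Marker side s = 0.178 m; corners in marker frame (Z=0):
  M0 = (-0.0890, +0.0890, 0)
  M1 = (+0.0890, +0.0890, 0)
  M2 = (+0.0890, -0.0890, 0)
  M3 = (-0.0890, -0.0890, 0)
rvec = (-0.0545, 0.3295, 0.6316), |rvec| = θ = 0.71446 rad = 40.936°
Rodrigues: sinθ=0.65521, 1−cosθ=0.24456; R = I + sinθ·[k]× + (1−cosθ)·[k]×²:
    [+0.75687 -0.58782 +0.28568]
    [+0.57062 +0.80746 +0.14968]
    [-0.31867 +0.04972 +0.94656]
t = (-0.0314, -0.0678, 0.6339) m
M0: Pc = R·M0+t = (-0.15108, -0.04672, +0.66669); u = 627.4·(-0.15108)/0.66669 + 308.6 = 166.4252, v = 799.1·(-0.04672)/0.66669 + 251.0 = 194.9995
M1: Pc = R·M1+t = (-0.01636, +0.05485, +0.60996); u = 627.4·(-0.01636)/0.60996 + 308.6 = 291.7774, v = 799.1·(+0.05485)/0.60996 + 251.0 = 322.8562
M2: Pc = R·M2+t = (+0.08828, -0.08888, +0.60111); u = 627.4·(+0.08828)/0.60111 + 308.6 = 400.7379, v = 799.1·(-0.08888)/0.60111 + 251.0 = 132.8473
M3: Pc = R·M3+t = (-0.04644, -0.19045, +0.65784); u = 627.4·(-0.04644)/0.65784 + 308.6 = 264.3040, v = 799.1·(-0.19045)/0.65784 + 251.0 = 19.6540

c0=(166.43, 195.00) c1=(291.78, 322.86) c2=(400.74, 132.85) c3=(264.30, 19.65)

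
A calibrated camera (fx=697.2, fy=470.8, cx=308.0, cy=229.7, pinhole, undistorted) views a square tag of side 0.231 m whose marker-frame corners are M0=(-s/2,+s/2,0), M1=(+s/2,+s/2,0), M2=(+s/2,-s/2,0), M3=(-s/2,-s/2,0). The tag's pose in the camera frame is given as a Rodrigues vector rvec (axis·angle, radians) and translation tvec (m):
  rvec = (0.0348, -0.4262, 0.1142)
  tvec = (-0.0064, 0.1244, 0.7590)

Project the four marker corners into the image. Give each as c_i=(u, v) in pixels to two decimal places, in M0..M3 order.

c0=(186.19, 379.86) c1=(380.86, 375.96) c2=(404.61, 242.34) c3=(212.52, 228.23)

Intrinsics K: fx=697.2, fy=470.8, cx=308.0, cy=229.7
Marker side s = 0.231 m; corners in marker frame (Z=0):
  M0 = (-0.1155, +0.1155, 0)
  M1 = (+0.1155, +0.1155, 0)
  M2 = (+0.1155, -0.1155, 0)
  M3 = (-0.1155, -0.1155, 0)
rvec = (0.0348, -0.4262, 0.1142), |rvec| = θ = 0.44260 rad = 25.359°
Rodrigues: sinθ=0.42829, 1−cosθ=0.09636; R = I + sinθ·[k]× + (1−cosθ)·[k]×²:
    [+0.90423 -0.11780 -0.41047]
    [+0.10321 +0.99299 -0.05762]
    [+0.41438 +0.00973 +0.91005]
t = (-0.0064, 0.1244, 0.7590) m
M0: Pc = R·M0+t = (-0.12445, +0.22717, +0.71226); u = 697.2·(-0.12445)/0.71226 + 308.0 = 186.1865, v = 470.8·(+0.22717)/0.71226 + 229.7 = 379.8568
M1: Pc = R·M1+t = (+0.08443, +0.25101, +0.80798); u = 697.2·(+0.08443)/0.80798 + 308.0 = 380.8561, v = 470.8·(+0.25101)/0.80798 + 229.7 = 375.9603
M2: Pc = R·M2+t = (+0.11165, +0.02163, +0.80574); u = 697.2·(+0.11165)/0.80574 + 308.0 = 404.6063, v = 470.8·(+0.02163)/0.80574 + 229.7 = 242.3391
M3: Pc = R·M3+t = (-0.09723, -0.00221, +0.71002); u = 697.2·(-0.09723)/0.71002 + 308.0 = 212.5222, v = 470.8·(-0.00221)/0.71002 + 229.7 = 228.2337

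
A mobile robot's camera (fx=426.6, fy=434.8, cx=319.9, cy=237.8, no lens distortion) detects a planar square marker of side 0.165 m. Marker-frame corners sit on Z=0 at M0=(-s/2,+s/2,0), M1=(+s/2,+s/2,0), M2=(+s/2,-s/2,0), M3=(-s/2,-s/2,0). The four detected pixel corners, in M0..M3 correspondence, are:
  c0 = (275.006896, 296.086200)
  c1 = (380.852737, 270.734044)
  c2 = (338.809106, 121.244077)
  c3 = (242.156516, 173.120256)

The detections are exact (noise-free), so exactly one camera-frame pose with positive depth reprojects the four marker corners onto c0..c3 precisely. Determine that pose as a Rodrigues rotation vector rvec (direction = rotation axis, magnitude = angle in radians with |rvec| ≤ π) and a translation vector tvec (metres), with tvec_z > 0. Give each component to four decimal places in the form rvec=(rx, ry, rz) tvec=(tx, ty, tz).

rvec=(0.0405, 0.6684, -0.2803) tvec=(-0.0190, -0.0248, 0.5099)

Intrinsics K: fx=426.6, fy=434.8, cx=319.9, cy=237.8
Marker side s = 0.165 m; corners in marker frame (Z=0):
  M0 = (-0.0825, +0.0825, 0)
  M1 = (+0.0825, +0.0825, 0)
  M2 = (+0.0825, -0.0825, 0)
  M3 = (-0.0825, -0.0825, 0)
Detected image corners:
  c0 = (275.006896, 296.086200) px
  c1 = (380.852737, 270.734044) px
  c2 = (338.809106, 121.244077) px
  c3 = (242.156516, 173.120256) px
Planar DLT: solve 8×8 A·h = b for H (H[2,2]=1):
  H  [+239.49267 +192.30610 +303.99673]
  H  [-495.05156 +795.41751 +216.64312]
  H  [-1.20923 -0.10306 +1.00000]
B = K⁻¹H; ‖b₁‖=1.961004, ‖b₂‖=1.961004; λ = 2/(‖b₁‖+‖b₂‖) = 0.509943, sign → tz>0 ⇒ λ=+0.509943
r₁ = λ·B[:,0] = (+0.74869,-0.24336,-0.61664); r₂ = λ·B[:,1] = (+0.26929,+0.96163,-0.05255)
r₃ = r₁×r₂ = (+0.60577,-0.12671,+0.78549); SVD([r₁ r₂ r₃]) → R = UVᵀ:
  R  [+0.74869 +0.26929 +0.60577]
  R  [-0.24336 +0.96163 -0.12671]
  R  [-0.61664 -0.05255 +0.78549]
t = (-0.01901, -0.02481, +0.50994) m
tr R = 2.495804; θ = arccos((tr R − 1)/2) = 0.725901 rad = 41.591°
axis k = ((R−Rᵀ)₃₂, (R−Rᵀ)₁₃, (R−Rᵀ)₂₁) / (2 sinθ) = (+0.055853, +0.920749, -0.386136)
rvec = θ·k = (+0.040544, +0.668373, -0.280296)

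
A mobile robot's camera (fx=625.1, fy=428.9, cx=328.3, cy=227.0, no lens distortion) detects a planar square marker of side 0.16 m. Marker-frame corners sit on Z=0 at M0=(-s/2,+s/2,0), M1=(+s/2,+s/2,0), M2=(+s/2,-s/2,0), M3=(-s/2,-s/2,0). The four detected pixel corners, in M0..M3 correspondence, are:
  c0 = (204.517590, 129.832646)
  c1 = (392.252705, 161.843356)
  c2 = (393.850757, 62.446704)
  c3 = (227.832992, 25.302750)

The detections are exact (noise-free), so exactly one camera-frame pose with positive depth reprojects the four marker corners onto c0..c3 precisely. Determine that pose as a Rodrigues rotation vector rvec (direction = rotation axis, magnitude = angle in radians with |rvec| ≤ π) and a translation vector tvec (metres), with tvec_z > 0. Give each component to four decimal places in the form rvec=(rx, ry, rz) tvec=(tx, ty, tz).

Intrinsics K: fx=625.1, fy=428.9, cx=328.3, cy=227.0
Marker side s = 0.16 m; corners in marker frame (Z=0):
  M0 = (-0.0800, +0.0800, 0)
  M1 = (+0.0800, +0.0800, 0)
  M2 = (+0.0800, -0.0800, 0)
  M3 = (-0.0800, -0.0800, 0)
Detected image corners:
  c0 = (204.517590, 129.832646) px
  c1 = (392.252705, 161.843356) px
  c2 = (393.850757, 62.446704) px
  c3 = (227.832992, 25.302750) px
Planar DLT: solve 8×8 A·h = b for H (H[2,2]=1):
  H  [+1272.55892 -296.51867 +308.94864]
  H  [+270.30187 +567.50883 +92.66438]
  H  [+0.56148 -0.72785 +1.00000]
B = K⁻¹H; ‖b₁‖=1.859262, ‖b₂‖=1.859262; λ = 2/(‖b₁‖+‖b₂‖) = 0.537848, sign → tz>0 ⇒ λ=+0.537848
r₁ = λ·B[:,0] = (+0.93633,+0.17913,+0.30199); r₂ = λ·B[:,1] = (-0.04953,+0.91886,-0.39147)
r₃ = r₁×r₂ = (-0.34761,+0.35159,+0.86923); SVD([r₁ r₂ r₃]) → R = UVᵀ:
  R  [+0.93633 -0.04953 -0.34761]
  R  [+0.17913 +0.91886 +0.35159]
  R  [+0.30199 -0.39147 +0.86923]
t = (-0.01665, -0.16846, +0.53785) m
tr R = 2.724412; θ = arccos((tr R − 1)/2) = 0.531188 rad = 30.435°
axis k = ((R−Rᵀ)₃₂, (R−Rᵀ)₁₃, (R−Rᵀ)₂₁) / (2 sinθ) = (-0.733442, -0.641188, +0.225703)
rvec = θ·k = (-0.389595, -0.340591, +0.119891)

rvec=(-0.3896, -0.3406, 0.1199) tvec=(-0.0167, -0.1685, 0.5378)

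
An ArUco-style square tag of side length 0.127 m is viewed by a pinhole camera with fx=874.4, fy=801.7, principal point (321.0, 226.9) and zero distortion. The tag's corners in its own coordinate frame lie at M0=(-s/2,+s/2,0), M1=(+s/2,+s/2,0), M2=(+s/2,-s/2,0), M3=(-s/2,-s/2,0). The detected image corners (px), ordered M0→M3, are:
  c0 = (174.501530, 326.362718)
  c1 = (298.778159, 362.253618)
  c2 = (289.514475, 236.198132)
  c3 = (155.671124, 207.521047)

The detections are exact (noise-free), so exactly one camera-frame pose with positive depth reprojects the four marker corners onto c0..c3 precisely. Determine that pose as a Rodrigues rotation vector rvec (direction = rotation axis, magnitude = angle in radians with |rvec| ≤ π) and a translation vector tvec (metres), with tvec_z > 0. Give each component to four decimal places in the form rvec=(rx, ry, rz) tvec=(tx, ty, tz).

Intrinsics K: fx=874.4, fy=801.7, cx=321.0, cy=226.9
Marker side s = 0.127 m; corners in marker frame (Z=0):
  M0 = (-0.0635, +0.0635, 0)
  M1 = (+0.0635, +0.0635, 0)
  M2 = (+0.0635, -0.0635, 0)
  M3 = (-0.0635, -0.0635, 0)
Detected image corners:
  c0 = (174.501530, 326.362718) px
  c1 = (298.778159, 362.253618) px
  c2 = (289.514475, 236.198132) px
  c3 = (155.671124, 207.521047) px
Planar DLT: solve 8×8 A·h = b for H (H[2,2]=1):
  H  [+868.61824 +262.04334 +227.30132]
  H  [+75.33505 +1147.83928 +284.97024]
  H  [-0.63602 +0.65290 +1.00000]
B = K⁻¹H; ‖b₁‖=1.408833, ‖b₂‖=1.408833; λ = 2/(‖b₁‖+‖b₂‖) = 0.709807, sign → tz>0 ⇒ λ=+0.709807
r₁ = λ·B[:,0] = (+0.87085,+0.19447,-0.45145); r₂ = λ·B[:,1] = (+0.04259,+0.88511,+0.46343)
r₃ = r₁×r₂ = (+0.48971,-0.42280,+0.76251); SVD([r₁ r₂ r₃]) → R = UVᵀ:
  R  [+0.87085 +0.04259 +0.48971]
  R  [+0.19447 +0.88511 -0.42280]
  R  [-0.45145 +0.46343 +0.76251]
t = (-0.07606, +0.05141, +0.70981) m
tr R = 2.518467; θ = arccos((tr R − 1)/2) = 0.708662 rad = 40.603°
axis k = ((R−Rᵀ)₃₂, (R−Rᵀ)₁₃, (R−Rᵀ)₂₁) / (2 sinθ) = (+0.680860, +0.723059, +0.116686)
rvec = θ·k = (+0.482500, +0.512404, +0.082691)

rvec=(0.4825, 0.5124, 0.0827) tvec=(-0.0761, 0.0514, 0.7098)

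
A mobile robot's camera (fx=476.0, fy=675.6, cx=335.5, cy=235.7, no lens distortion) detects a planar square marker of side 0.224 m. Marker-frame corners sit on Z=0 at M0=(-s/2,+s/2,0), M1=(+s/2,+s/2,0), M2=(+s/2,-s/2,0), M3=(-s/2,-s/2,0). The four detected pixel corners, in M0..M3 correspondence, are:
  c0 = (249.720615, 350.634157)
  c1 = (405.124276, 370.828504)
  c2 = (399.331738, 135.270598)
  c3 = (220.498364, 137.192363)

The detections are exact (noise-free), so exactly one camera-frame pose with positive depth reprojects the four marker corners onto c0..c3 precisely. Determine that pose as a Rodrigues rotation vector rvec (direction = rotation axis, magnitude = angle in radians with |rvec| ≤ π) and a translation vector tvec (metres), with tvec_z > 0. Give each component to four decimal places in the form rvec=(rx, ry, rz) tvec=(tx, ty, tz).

Intrinsics K: fx=476.0, fy=675.6, cx=335.5, cy=235.7
Marker side s = 0.224 m; corners in marker frame (Z=0):
  M0 = (-0.1120, +0.1120, 0)
  M1 = (+0.1120, +0.1120, 0)
  M2 = (+0.1120, -0.1120, 0)
  M3 = (-0.1120, -0.1120, 0)
Detected image corners:
  c0 = (249.720615, 350.634157) px
  c1 = (405.124276, 370.828504) px
  c2 = (399.331738, 135.270598) px
  c3 = (220.498364, 137.192363) px
Planar DLT: solve 8×8 A·h = b for H (H[2,2]=1):
  H  [+593.21323 +295.94351 +314.95752]
  H  [-71.58538 +1167.33180 +256.72636]
  H  [-0.46725 +0.67483 +1.00000]
B = K⁻¹H; ‖b₁‖=1.644395, ‖b₂‖=1.644395; λ = 2/(‖b₁‖+‖b₂‖) = 0.608126, sign → tz>0 ⇒ λ=+0.608126
r₁ = λ·B[:,0] = (+0.95815,+0.03470,-0.28415); r₂ = λ·B[:,1] = (+0.08884,+0.90757,+0.41038)
r₃ = r₁×r₂ = (+0.27213,-0.41845,+0.86651); SVD([r₁ r₂ r₃]) → R = UVᵀ:
  R  [+0.95815 +0.08884 +0.27213]
  R  [+0.03470 +0.90757 -0.41845]
  R  [-0.28415 +0.41038 +0.86651]
t = (-0.02624, +0.01893, +0.60813) m
tr R = 2.732240; θ = arccos((tr R − 1)/2) = 0.523410 rad = 29.989°
axis k = ((R−Rᵀ)₃₂, (R−Rᵀ)₁₃, (R−Rᵀ)₂₁) / (2 sinθ) = (+0.829110, +0.556456, -0.054160)
rvec = θ·k = (+0.433964, +0.291254, -0.028348)

rvec=(0.4340, 0.2913, -0.0283) tvec=(-0.0262, 0.0189, 0.6081)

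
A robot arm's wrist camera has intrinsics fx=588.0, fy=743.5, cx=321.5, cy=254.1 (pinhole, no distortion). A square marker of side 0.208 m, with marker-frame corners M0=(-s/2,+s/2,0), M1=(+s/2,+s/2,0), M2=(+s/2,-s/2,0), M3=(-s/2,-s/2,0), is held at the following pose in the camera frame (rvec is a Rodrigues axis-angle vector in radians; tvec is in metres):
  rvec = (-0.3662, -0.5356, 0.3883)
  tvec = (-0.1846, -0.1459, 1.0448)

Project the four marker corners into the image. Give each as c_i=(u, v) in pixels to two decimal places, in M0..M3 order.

c0=(140.86, 174.51) c1=(248.68, 247.22) c2=(282.39, 129.82) c3=(186.62, 53.58)

Intrinsics K: fx=588.0, fy=743.5, cx=321.5, cy=254.1
Marker side s = 0.208 m; corners in marker frame (Z=0):
  M0 = (-0.1040, +0.1040, 0)
  M1 = (+0.1040, +0.1040, 0)
  M2 = (+0.1040, -0.1040, 0)
  M3 = (-0.1040, -0.1040, 0)
rvec = (-0.3662, -0.5356, 0.3883), |rvec| = θ = 0.75614 rad = 43.324°
Rodrigues: sinθ=0.68612, 1−cosθ=0.27251; R = I + sinθ·[k]× + (1−cosθ)·[k]×²:
    [+0.79141 -0.25886 -0.55378]
    [+0.44583 +0.86422 +0.23316]
    [+0.41823 -0.43141 +0.79935]
t = (-0.1846, -0.1459, 1.0448) m
M0: Pc = R·M0+t = (-0.29383, -0.10239, +0.95644); u = 588.0·(-0.29383)/0.95644 + 321.5 = 140.8602, v = 743.5·(-0.10239)/0.95644 + 254.1 = 174.5079
M1: Pc = R·M1+t = (-0.12921, -0.00966, +1.04343); u = 588.0·(-0.12921)/1.04343 + 321.5 = 248.6839, v = 743.5·(-0.00966)/1.04343 + 254.1 = 247.2200
M2: Pc = R·M2+t = (-0.07537, -0.18941, +1.13316); u = 588.0·(-0.07537)/1.13316 + 321.5 = 282.3891, v = 743.5·(-0.18941)/1.13316 + 254.1 = 129.8209
M3: Pc = R·M3+t = (-0.23999, -0.28214, +1.04617); u = 588.0·(-0.23999)/1.04617 + 321.5 = 186.6165, v = 743.5·(-0.28214)/1.04617 + 254.1 = 53.5836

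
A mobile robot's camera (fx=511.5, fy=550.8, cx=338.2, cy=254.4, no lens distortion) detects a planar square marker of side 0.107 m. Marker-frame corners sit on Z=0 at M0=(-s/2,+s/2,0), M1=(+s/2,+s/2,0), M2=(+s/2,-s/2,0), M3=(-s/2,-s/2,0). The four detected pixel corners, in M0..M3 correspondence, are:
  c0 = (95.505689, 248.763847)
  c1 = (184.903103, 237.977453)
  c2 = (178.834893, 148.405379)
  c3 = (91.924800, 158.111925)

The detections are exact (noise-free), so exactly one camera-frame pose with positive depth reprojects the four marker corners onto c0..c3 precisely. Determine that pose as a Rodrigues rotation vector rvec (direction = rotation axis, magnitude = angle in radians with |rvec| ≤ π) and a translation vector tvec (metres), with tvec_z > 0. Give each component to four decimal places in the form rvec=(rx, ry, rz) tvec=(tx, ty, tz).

rvec=(-0.1723, -0.0413, -0.1189) tvec=(-0.2461, -0.0648, 0.6285)

Intrinsics K: fx=511.5, fy=550.8, cx=338.2, cy=254.4
Marker side s = 0.107 m; corners in marker frame (Z=0):
  M0 = (-0.0535, +0.0535, 0)
  M1 = (+0.0535, +0.0535, 0)
  M2 = (+0.0535, -0.0535, 0)
  M3 = (-0.0535, -0.0535, 0)
Detected image corners:
  c0 = (95.505689, 248.763847) px
  c1 = (184.903103, 237.977453) px
  c2 = (178.834893, 148.405379) px
  c3 = (91.924800, 158.111925) px
Planar DLT: solve 8×8 A·h = b for H (H[2,2]=1):
  H  [+834.93051 +8.18976 +137.94971]
  H  [-79.52586 +788.96639 +197.64592]
  H  [+0.08150 -0.26816 +1.00000]
B = K⁻¹H; ‖b₁‖=1.590979, ‖b₂‖=1.590979; λ = 2/(‖b₁‖+‖b₂‖) = 0.628544, sign → tz>0 ⇒ λ=+0.628544
r₁ = λ·B[:,0] = (+0.99211,-0.11441,+0.05123); r₂ = λ·B[:,1] = (+0.12151,+0.97818,-0.16855)
r₃ = r₁×r₂ = (-0.03083,+0.17344,+0.98436); SVD([r₁ r₂ r₃]) → R = UVᵀ:
  R  [+0.99211 +0.12151 -0.03083]
  R  [-0.11441 +0.97818 +0.17344]
  R  [+0.05123 -0.16855 +0.98436]
t = (-0.24607, -0.06476, +0.62854) m
tr R = 2.954648; θ = arccos((tr R − 1)/2) = 0.213364 rad = 12.225°
axis k = ((R−Rᵀ)₃₂, (R−Rᵀ)₁₃, (R−Rᵀ)₂₁) / (2 sinθ) = (-0.807546, -0.193752, -0.557072)
rvec = θ·k = (-0.172301, -0.041340, -0.118859)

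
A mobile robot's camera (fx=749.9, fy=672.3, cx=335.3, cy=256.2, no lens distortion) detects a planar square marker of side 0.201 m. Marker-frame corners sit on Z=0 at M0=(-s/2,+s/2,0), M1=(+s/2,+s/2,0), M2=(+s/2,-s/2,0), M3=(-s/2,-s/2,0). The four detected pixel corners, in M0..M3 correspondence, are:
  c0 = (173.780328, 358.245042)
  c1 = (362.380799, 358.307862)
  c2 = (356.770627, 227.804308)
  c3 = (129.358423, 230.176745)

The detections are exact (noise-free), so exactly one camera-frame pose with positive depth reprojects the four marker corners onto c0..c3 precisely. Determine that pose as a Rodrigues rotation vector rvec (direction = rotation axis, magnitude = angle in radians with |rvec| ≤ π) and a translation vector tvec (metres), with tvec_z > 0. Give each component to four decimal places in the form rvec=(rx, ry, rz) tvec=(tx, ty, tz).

rvec=(0.7500, 0.0556, -0.0318) tvec=(-0.0768, 0.0469, 0.7248)

Intrinsics K: fx=749.9, fy=672.3, cx=335.3, cy=256.2
Marker side s = 0.201 m; corners in marker frame (Z=0):
  M0 = (-0.1005, +0.1005, 0)
  M1 = (+0.1005, +0.1005, 0)
  M2 = (+0.1005, -0.1005, 0)
  M3 = (-0.1005, -0.1005, 0)
Detected image corners:
  c0 = (173.780328, 358.245042) px
  c1 = (362.380799, 358.307862) px
  c2 = (356.770627, 227.804308) px
  c3 = (129.358423, 230.176745) px
Planar DLT: solve 8×8 A·h = b for H (H[2,2]=1):
  H  [+1003.94280 +365.15769 +255.86049]
  H  [-30.22936 +918.75618 +299.73595]
  H  [-0.08533 +0.93857 +1.00000]
B = K⁻¹H; ‖b₁‖=1.379619, ‖b₂‖=1.379619; λ = 2/(‖b₁‖+‖b₂‖) = 0.724838, sign → tz>0 ⇒ λ=+0.724838
r₁ = λ·B[:,0] = (+0.99804,-0.00902,-0.06185); r₂ = λ·B[:,1] = (+0.04877,+0.73130,+0.68031)
r₃ = r₁×r₂ = (+0.03909,-0.68199,+0.73031); SVD([r₁ r₂ r₃]) → R = UVᵀ:
  R  [+0.99804 +0.04877 +0.03909]
  R  [-0.00902 +0.73130 -0.68199]
  R  [-0.06185 +0.68031 +0.73031]
t = (-0.07678, +0.04694, +0.72484) m
tr R = 2.459658; θ = arccos((tr R − 1)/2) = 0.752725 rad = 43.128°
axis k = ((R−Rᵀ)₃₂, (R−Rᵀ)₁₃, (R−Rᵀ)₂₁) / (2 sinθ) = (+0.996375, +0.073829, -0.042269)
rvec = θ·k = (+0.749996, +0.055573, -0.031817)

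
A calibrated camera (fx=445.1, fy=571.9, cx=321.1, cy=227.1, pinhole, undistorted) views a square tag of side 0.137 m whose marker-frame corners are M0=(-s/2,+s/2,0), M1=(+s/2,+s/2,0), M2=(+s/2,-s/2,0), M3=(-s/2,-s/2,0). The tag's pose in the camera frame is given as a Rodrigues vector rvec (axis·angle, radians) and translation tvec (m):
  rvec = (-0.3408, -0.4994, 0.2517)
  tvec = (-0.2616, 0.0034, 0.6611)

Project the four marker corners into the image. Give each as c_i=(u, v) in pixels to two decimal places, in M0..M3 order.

Intrinsics K: fx=445.1, fy=571.9, cx=321.1, cy=227.1
Marker side s = 0.137 m; corners in marker frame (Z=0):
  M0 = (-0.0685, +0.0685, 0)
  M1 = (+0.0685, +0.0685, 0)
  M2 = (+0.0685, -0.0685, 0)
  M3 = (-0.0685, -0.0685, 0)
rvec = (-0.3408, -0.4994, 0.2517), |rvec| = θ = 0.65490 rad = 37.523°
Rodrigues: sinθ=0.60908, 1−cosθ=0.20689; R = I + sinθ·[k]× + (1−cosθ)·[k]×²:
    [+0.84913 -0.15199 -0.50584]
    [+0.31619 +0.91341 +0.25632]
    [+0.42308 -0.37759 +0.82367]
t = (-0.2616, 0.0034, 0.6611) m
M0: Pc = R·M0+t = (-0.33018, +0.04431, +0.60625); u = 445.1·(-0.33018)/0.60625 + 321.1 = 78.6904, v = 571.9·(+0.04431)/0.60625 + 227.1 = 268.8990
M1: Pc = R·M1+t = (-0.21385, +0.08763, +0.66422); u = 445.1·(-0.21385)/0.66422 + 321.1 = 177.7992, v = 571.9·(+0.08763)/0.66422 + 227.1 = 302.5488
M2: Pc = R·M2+t = (-0.19302, -0.03751, +0.71595); u = 445.1·(-0.19302)/0.71595 + 321.1 = 201.0986, v = 571.9·(-0.03751)/0.71595 + 227.1 = 197.1370
M3: Pc = R·M3+t = (-0.30935, -0.08083, +0.65798); u = 445.1·(-0.30935)/0.65798 + 321.1 = 111.8341, v = 571.9·(-0.08083)/0.65798 + 227.1 = 156.8469

c0=(78.69, 268.90) c1=(177.80, 302.55) c2=(201.10, 197.14) c3=(111.83, 156.85)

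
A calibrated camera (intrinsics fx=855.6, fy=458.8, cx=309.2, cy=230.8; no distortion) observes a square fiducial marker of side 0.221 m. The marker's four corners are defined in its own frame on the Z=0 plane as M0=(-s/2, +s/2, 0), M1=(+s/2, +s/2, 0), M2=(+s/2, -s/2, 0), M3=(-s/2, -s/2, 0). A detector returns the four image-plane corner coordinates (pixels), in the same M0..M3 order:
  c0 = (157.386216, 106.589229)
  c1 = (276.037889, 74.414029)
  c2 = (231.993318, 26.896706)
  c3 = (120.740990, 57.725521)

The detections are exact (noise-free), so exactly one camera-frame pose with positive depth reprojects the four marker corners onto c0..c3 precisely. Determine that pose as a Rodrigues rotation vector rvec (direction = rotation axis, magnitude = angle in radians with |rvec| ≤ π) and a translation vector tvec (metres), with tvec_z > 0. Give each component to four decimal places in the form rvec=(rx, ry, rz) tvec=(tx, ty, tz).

Intrinsics K: fx=855.6, fy=458.8, cx=309.2, cy=230.8
Marker side s = 0.221 m; corners in marker frame (Z=0):
  M0 = (-0.1105, +0.1105, 0)
  M1 = (+0.1105, +0.1105, 0)
  M2 = (+0.1105, -0.1105, 0)
  M3 = (-0.1105, -0.1105, 0)
Detected image corners:
  c0 = (157.386216, 106.589229) px
  c1 = (276.037889, 74.414029) px
  c2 = (231.993318, 26.896706) px
  c3 = (120.740990, 57.725521) px
Planar DLT: solve 8×8 A·h = b for H (H[2,2]=1):
  H  [+509.41219 +128.80484 +195.60057]
  H  [-145.90681 +199.94531 +65.77008]
  H  [-0.05204 -0.27300 +1.00000]
B = K⁻¹H; ‖b₁‖=0.681990, ‖b₂‖=0.681990; λ = 2/(‖b₁‖+‖b₂‖) = 1.466297, sign → tz>0 ⇒ λ=+1.466297
r₁ = λ·B[:,0] = (+0.90059,-0.42792,-0.07630); r₂ = λ·B[:,1] = (+0.36540,+0.84038,-0.40030)
r₃ = r₁×r₂ = (+0.23542,+0.33262,+0.91320); SVD([r₁ r₂ r₃]) → R = UVᵀ:
  R  [+0.90059 +0.36540 +0.23542]
  R  [-0.42792 +0.84038 +0.33262]
  R  [-0.07630 -0.40030 +0.91320]
t = (-0.19468, -0.52743, +1.46630) m
tr R = 2.654174; θ = arccos((tr R − 1)/2) = 0.596891 rad = 34.199°
axis k = ((R−Rᵀ)₃₂, (R−Rᵀ)₁₃, (R−Rᵀ)₂₁) / (2 sinθ) = (-0.651976, +0.277299, -0.705714)
rvec = θ·k = (-0.389159, +0.165517, -0.421234)

rvec=(-0.3892, 0.1655, -0.4212) tvec=(-0.1947, -0.5274, 1.4663)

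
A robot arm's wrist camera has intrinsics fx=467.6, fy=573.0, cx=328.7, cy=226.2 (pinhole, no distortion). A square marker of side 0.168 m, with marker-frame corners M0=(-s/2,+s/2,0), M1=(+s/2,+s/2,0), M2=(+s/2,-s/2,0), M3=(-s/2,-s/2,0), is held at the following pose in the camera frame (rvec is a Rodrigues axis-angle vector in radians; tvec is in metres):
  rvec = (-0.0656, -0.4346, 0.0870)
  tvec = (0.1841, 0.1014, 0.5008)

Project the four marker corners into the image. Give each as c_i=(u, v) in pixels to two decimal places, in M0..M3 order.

c0=(432.98, 446.82) c1=(553.32, 435.43) c2=(557.76, 253.79) c3=(441.59, 237.90)

Intrinsics K: fx=467.6, fy=573.0, cx=328.7, cy=226.2
Marker side s = 0.168 m; corners in marker frame (Z=0):
  M0 = (-0.0840, +0.0840, 0)
  M1 = (+0.0840, +0.0840, 0)
  M2 = (+0.0840, -0.0840, 0)
  M3 = (-0.0840, -0.0840, 0)
rvec = (-0.0656, -0.4346, 0.0870), |rvec| = θ = 0.44805 rad = 25.671°
Rodrigues: sinθ=0.43321, 1−cosθ=0.09871; R = I + sinθ·[k]× + (1−cosθ)·[k]×²:
    [+0.90341 -0.07010 -0.42301]
    [+0.09814 +0.99416 +0.04484]
    [+0.41740 -0.08202 +0.90501]
t = (0.1841, 0.1014, 0.5008) m
M0: Pc = R·M0+t = (+0.10233, +0.17667, +0.45885); u = 467.6·(+0.10233)/0.45885 + 328.7 = 432.9767, v = 573.0·(+0.17667)/0.45885 + 226.2 = 446.8166
M1: Pc = R·M1+t = (+0.25410, +0.19315, +0.52897); u = 467.6·(+0.25410)/0.52897 + 328.7 = 553.3172, v = 573.0·(+0.19315)/0.52897 + 226.2 = 435.4299
M2: Pc = R·M2+t = (+0.26587, +0.02613, +0.54275); u = 467.6·(+0.26587)/0.54275 + 328.7 = 557.7610, v = 573.0·(+0.02613)/0.54275 + 226.2 = 253.7903
M3: Pc = R·M3+t = (+0.11410, +0.00965, +0.47263); u = 467.6·(+0.11410)/0.47263 + 328.7 = 441.5882, v = 573.0·(+0.00965)/0.47263 + 226.2 = 237.8956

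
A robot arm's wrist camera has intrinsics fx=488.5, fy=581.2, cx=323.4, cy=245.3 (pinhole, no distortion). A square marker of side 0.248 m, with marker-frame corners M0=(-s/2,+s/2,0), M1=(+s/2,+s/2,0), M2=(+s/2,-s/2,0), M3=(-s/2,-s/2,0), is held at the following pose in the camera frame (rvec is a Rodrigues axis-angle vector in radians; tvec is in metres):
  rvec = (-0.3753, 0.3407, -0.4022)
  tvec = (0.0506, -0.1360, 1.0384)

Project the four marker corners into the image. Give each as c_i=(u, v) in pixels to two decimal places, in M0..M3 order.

c0=(314.78, 259.02) c1=(423.90, 194.12) c2=(378.33, 82.95) c3=(281.72, 147.89)

Intrinsics K: fx=488.5, fy=581.2, cx=323.4, cy=245.3
Marker side s = 0.248 m; corners in marker frame (Z=0):
  M0 = (-0.1240, +0.1240, 0)
  M1 = (+0.1240, +0.1240, 0)
  M2 = (+0.1240, -0.1240, 0)
  M3 = (-0.1240, -0.1240, 0)
rvec = (-0.3753, 0.3407, -0.4022), |rvec| = θ = 0.64706 rad = 37.074°
Rodrigues: sinθ=0.60285, 1−cosθ=0.20214; R = I + sinθ·[k]× + (1−cosθ)·[k]×²:
    [+0.86586 +0.31298 +0.39029]
    [-0.43645 +0.85390 +0.28350]
    [-0.24454 -0.41581 +0.87596]
t = (0.0506, -0.1360, 1.0384) m
M0: Pc = R·M0+t = (-0.01796, +0.02400, +1.01716); u = 488.5·(-0.01796)/1.01716 + 323.4 = 314.7762, v = 581.2·(+0.02400)/1.01716 + 245.3 = 259.0152
M1: Pc = R·M1+t = (+0.19678, -0.08424, +0.95652); u = 488.5·(+0.19678)/0.95652 + 323.4 = 423.8952, v = 581.2·(-0.08424)/0.95652 + 245.3 = 194.1163
M2: Pc = R·M2+t = (+0.11916, -0.29600, +1.05964); u = 488.5·(+0.11916)/1.05964 + 323.4 = 378.3320, v = 581.2·(-0.29600)/1.05964 + 245.3 = 82.9455
M3: Pc = R·M3+t = (-0.09558, -0.18776, +1.12028); u = 488.5·(-0.09558)/1.12028 + 323.4 = 281.7239, v = 581.2·(-0.18776)/1.12028 + 245.3 = 147.8886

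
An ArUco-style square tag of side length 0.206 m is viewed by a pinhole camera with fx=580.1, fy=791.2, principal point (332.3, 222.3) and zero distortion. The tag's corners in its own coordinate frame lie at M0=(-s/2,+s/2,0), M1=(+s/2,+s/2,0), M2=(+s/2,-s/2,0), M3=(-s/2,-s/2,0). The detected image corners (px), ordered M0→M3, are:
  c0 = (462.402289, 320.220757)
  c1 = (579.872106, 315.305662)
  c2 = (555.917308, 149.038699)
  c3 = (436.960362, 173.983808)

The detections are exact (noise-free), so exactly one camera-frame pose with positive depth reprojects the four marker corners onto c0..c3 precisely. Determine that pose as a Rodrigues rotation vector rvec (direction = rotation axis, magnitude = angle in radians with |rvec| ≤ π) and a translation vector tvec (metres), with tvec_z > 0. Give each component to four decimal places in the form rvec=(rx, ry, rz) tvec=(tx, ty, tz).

rvec=(0.2655, 0.6222, -0.1976) tvec=(0.2947, 0.0241, 0.9880)

Intrinsics K: fx=580.1, fy=791.2, cx=332.3, cy=222.3
Marker side s = 0.206 m; corners in marker frame (Z=0):
  M0 = (-0.1030, +0.1030, 0)
  M1 = (+0.1030, +0.1030, 0)
  M2 = (+0.1030, -0.1030, 0)
  M3 = (-0.1030, -0.1030, 0)
Detected image corners:
  c0 = (462.402289, 320.220757) px
  c1 = (579.872106, 315.305662) px
  c2 = (555.917308, 149.038699) px
  c3 = (436.960362, 173.983808) px
Planar DLT: solve 8×8 A·h = b for H (H[2,2]=1):
  H  [+266.27884 +215.43709 +505.34683]
  H  [-216.37080 +800.37234 +241.60948]
  H  [-0.60438 +0.18734 +1.00000]
B = K⁻¹H; ‖b₁‖=1.012138, ‖b₂‖=1.012138; λ = 2/(‖b₁‖+‖b₂‖) = 0.988007, sign → tz>0 ⇒ λ=+0.988007
r₁ = λ·B[:,0] = (+0.79558,-0.10242,-0.59713); r₂ = λ·B[:,1] = (+0.26090,+0.94746,+0.18510)
r₃ = r₁×r₂ = (+0.54680,-0.30305,+0.78049); SVD([r₁ r₂ r₃]) → R = UVᵀ:
  R  [+0.79558 +0.26090 +0.54680]
  R  [-0.10242 +0.94746 -0.30305]
  R  [-0.59713 +0.18510 +0.78049]
t = (+0.29473, +0.02411, +0.98801) m
tr R = 2.523525; θ = arccos((tr R − 1)/2) = 0.704767 rad = 40.380°
axis k = ((R−Rᵀ)₃₂, (R−Rᵀ)₁₃, (R−Rᵀ)₂₁) / (2 sinθ) = (+0.376737, +0.882863, -0.280397)
rvec = θ·k = (+0.265512, +0.622213, -0.197615)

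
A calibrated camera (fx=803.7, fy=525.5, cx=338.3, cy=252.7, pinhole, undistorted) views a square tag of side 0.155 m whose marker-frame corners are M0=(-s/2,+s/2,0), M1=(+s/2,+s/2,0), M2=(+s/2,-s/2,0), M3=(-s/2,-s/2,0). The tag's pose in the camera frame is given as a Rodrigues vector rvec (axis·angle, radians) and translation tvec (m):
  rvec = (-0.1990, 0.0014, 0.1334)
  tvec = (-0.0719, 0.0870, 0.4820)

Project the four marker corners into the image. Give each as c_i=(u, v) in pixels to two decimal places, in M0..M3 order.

c0=(65.23, 423.49) c1=(329.09, 447.41) c2=(362.86, 275.94) c3=(115.02, 254.27)

Intrinsics K: fx=803.7, fy=525.5, cx=338.3, cy=252.7
Marker side s = 0.155 m; corners in marker frame (Z=0):
  M0 = (-0.0775, +0.0775, 0)
  M1 = (+0.0775, +0.0775, 0)
  M2 = (+0.0775, -0.0775, 0)
  M3 = (-0.0775, -0.0775, 0)
rvec = (-0.1990, 0.0014, 0.1334), |rvec| = θ = 0.23958 rad = 13.727°
Rodrigues: sinθ=0.23729, 1−cosθ=0.02856; R = I + sinθ·[k]× + (1−cosθ)·[k]×²:
    [+0.99114 -0.13227 -0.01182]
    [+0.13199 +0.97144 +0.19719]
    [-0.01460 -0.19701 +0.98029]
t = (-0.0719, 0.0870, 0.4820) m
M0: Pc = R·M0+t = (-0.15896, +0.15206, +0.46786); u = 803.7·(-0.15896)/0.46786 + 338.3 = 65.2295, v = 525.5·(+0.15206)/0.46786 + 252.7 = 423.4896
M1: Pc = R·M1+t = (-0.00534, +0.17252, +0.46560); u = 803.7·(-0.00534)/0.46560 + 338.3 = 329.0875, v = 525.5·(+0.17252)/0.46560 + 252.7 = 447.4097
M2: Pc = R·M2+t = (+0.01516, +0.02194, +0.49614); u = 803.7·(+0.01516)/0.49614 + 338.3 = 362.8648, v = 525.5·(+0.02194)/0.49614 + 252.7 = 275.9413
M3: Pc = R·M3+t = (-0.13846, +0.00148, +0.49840); u = 803.7·(-0.13846)/0.49840 + 338.3 = 115.0198, v = 525.5·(+0.00148)/0.49840 + 252.7 = 254.2651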